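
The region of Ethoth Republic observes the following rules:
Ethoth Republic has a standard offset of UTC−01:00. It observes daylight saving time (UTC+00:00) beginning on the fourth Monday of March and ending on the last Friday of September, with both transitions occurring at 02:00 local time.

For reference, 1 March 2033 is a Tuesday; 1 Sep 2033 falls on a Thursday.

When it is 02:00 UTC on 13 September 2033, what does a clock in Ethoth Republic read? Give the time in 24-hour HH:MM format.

1 March 2033 is a Tuesday, so the first Monday is March 7 and the fourth is March 28.
1 September 2033 is a Thursday, so Fridays fall on 2, 9, 16, 23, 30; the last is September 30.
At the standard offset (UTC−01:00), 02:00 UTC − 1h = 01:00 Ethoth Republic standard time.
The standard-time date in Ethoth Republic, 13 September 2033, falls between 28 March and 30 September, so daylight saving is in effect and Ethoth Republic is at UTC+00:00.
02:00 UTC + 0h = 02:00 local.

02:00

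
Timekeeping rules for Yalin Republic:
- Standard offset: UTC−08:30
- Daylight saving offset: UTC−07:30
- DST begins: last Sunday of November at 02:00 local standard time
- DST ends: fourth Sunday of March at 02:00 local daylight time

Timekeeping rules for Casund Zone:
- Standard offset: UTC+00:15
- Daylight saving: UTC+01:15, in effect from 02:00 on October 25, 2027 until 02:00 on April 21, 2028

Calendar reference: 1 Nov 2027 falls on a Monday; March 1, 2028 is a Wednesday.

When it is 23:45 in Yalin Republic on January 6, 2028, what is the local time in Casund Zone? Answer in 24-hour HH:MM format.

08:30

1 November 2027 is a Monday, so Sundays fall on 7, 14, 21, 28; the last is November 28.
1 March 2028 is a Wednesday, so the first Sunday is March 5 and the fourth is March 26.
January 6, 2028 falls between 28 November 2027 and 26 March 2028, so daylight saving is in effect and Yalin Republic is at UTC−07:30.
23:45 Yalin Republic + 7h30m = 07:15 UTC (rolling into the next day, 7 January 2028).
At the standard offset (UTC+00:15), 07:15 UTC + 0h15m = 07:30 Casund Zone standard time.
Daylight saving runs 25 October 2027 – 21 April 2028; the standard-time date in Casund Zone, January 7, 2028, is inside that window, so Casund Zone is at UTC+01:15.
07:15 UTC + 1h15m = 08:30 Casund Zone.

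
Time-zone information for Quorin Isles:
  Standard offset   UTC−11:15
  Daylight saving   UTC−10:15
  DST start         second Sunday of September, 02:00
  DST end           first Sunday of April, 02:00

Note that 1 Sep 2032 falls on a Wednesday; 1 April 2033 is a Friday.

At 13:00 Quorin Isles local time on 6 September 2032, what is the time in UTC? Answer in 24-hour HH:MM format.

1 September 2032 is a Wednesday, so the first Sunday is September 5 and the second is September 12.
1 April 2033 is a Friday, so the first Sunday is April 3.
Daylight saving runs 12 September 2032 – 3 April 2033; 6 September 2032 is outside that window, so Quorin Isles is on standard time at UTC−11:15.
13:00 local + 11h15m = 00:15 UTC (rolling into the next day, 7 September 2032).

00:15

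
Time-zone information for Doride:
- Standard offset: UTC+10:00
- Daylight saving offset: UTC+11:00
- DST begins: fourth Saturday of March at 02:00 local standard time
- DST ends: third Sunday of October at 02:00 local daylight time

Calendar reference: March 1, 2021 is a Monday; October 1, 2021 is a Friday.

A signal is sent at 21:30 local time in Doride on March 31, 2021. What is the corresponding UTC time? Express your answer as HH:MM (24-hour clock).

1 March 2021 is a Monday, so the first Saturday is March 6 and the fourth is March 27.
1 October 2021 is a Friday, so the first Sunday is October 3 and the third is October 17.
March 31, 2021 lies within the daylight-saving period (27 March – 17 October), so Doride is on daylight time, UTC+11:00.
21:30 local − 11h = 10:30 UTC.

10:30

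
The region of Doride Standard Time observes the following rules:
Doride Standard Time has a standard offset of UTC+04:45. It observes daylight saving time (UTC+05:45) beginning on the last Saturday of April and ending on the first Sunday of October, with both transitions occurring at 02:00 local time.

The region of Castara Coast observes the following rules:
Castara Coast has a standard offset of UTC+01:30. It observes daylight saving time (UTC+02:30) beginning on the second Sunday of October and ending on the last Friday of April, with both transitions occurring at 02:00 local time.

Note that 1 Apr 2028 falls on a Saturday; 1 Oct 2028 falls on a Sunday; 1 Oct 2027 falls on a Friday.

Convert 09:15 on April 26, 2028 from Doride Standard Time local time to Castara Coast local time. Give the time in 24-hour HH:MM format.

1 April 2028 is a Saturday, so Saturdays fall on 1, 8, 15, 22, 29; the last is April 29.
1 October 2028 is a Sunday, so the first Sunday is October 1.
April 26, 2028 does not fall between 29 April and 1 October, so daylight saving is not in effect and Doride Standard Time is at UTC+04:45.
09:15 Doride Standard Time − 4h45m = 04:30 UTC.
1 October 2027 is a Friday, so the first Sunday is October 3 and the second is October 10.
1 April 2028 is a Saturday, so Fridays fall on 7, 14, 21, 28; the last is April 28.
At the standard offset (UTC+01:30), 04:30 UTC + 1h30m = 06:00 Castara Coast standard time.
The standard-time date in Castara Coast, April 26, 2028, falls between 10 October 2027 and 28 April 2028, so daylight saving is in effect and Castara Coast is at UTC+02:30.
04:30 UTC + 2h30m = 07:00 Castara Coast.

07:00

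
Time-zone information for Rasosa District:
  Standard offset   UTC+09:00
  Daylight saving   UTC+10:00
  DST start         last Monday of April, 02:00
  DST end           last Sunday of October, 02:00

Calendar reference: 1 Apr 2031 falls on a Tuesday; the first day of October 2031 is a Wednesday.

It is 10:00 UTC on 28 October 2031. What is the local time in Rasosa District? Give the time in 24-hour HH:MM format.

1 April 2031 is a Tuesday, so Mondays fall on 7, 14, 21, 28; the last is April 28.
1 October 2031 is a Wednesday, so Sundays fall on 5, 12, 19, 26; the last is October 26.
At the standard offset (UTC+09:00), 10:00 UTC + 9h = 19:00 Rasosa District standard time.
The standard-time date in Rasosa District, 28 October 2031, does not fall between 28 April and 26 October, so daylight saving is not in effect and Rasosa District is at UTC+09:00.
10:00 UTC + 9h = 19:00 local.

19:00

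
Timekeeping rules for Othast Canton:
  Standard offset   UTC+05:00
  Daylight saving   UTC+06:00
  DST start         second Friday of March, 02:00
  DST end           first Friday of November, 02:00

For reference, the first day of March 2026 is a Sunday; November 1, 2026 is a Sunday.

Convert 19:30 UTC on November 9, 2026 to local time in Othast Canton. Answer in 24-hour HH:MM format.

00:30

1 March 2026 is a Sunday, so the first Friday is March 6 and the second is March 13.
1 November 2026 is a Sunday, so the first Friday is November 6.
At the standard offset (UTC+05:00), 19:30 UTC + 5h = 00:30 Othast Canton standard time (rolling into the next day, 10 November 2026).
Daylight saving runs 13 March – 6 November; the standard-time date in Othast Canton, November 10, 2026, is outside that window, so Othast Canton is on standard time at UTC+05:00.
19:30 UTC + 5h = 00:30 local (rolling into the next day, 10 November 2026).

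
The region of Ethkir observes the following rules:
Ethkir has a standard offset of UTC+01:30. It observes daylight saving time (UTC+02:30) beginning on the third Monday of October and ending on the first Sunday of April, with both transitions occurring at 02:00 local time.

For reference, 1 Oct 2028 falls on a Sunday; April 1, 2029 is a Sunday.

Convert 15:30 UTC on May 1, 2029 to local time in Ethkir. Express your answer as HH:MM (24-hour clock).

17:00

1 October 2028 is a Sunday, so the first Monday is October 2 and the third is October 16.
1 April 2029 is a Sunday, so the first Sunday is April 1.
At the standard offset (UTC+01:30), 15:30 UTC + 1h30m = 17:00 Ethkir standard time.
Daylight saving runs 16 October 2028 – 1 April 2029; the standard-time date in Ethkir, May 1, 2029, is outside that window, so Ethkir is on standard time at UTC+01:30.
15:30 UTC + 1h30m = 17:00 local.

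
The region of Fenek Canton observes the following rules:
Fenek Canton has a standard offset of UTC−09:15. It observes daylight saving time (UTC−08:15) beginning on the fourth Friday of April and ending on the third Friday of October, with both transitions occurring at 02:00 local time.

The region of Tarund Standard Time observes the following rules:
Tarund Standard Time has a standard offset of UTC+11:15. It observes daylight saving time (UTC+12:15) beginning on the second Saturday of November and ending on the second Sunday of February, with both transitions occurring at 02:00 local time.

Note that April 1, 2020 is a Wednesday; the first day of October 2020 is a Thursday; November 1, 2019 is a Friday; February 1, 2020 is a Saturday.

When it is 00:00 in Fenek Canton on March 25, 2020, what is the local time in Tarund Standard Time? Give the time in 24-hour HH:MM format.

20:30

1 April 2020 is a Wednesday, so the first Friday is April 3 and the fourth is April 24.
1 October 2020 is a Thursday, so the first Friday is October 2 and the third is October 16.
Daylight saving runs 24 April – 16 October; March 25, 2020 is outside that window, so Fenek Canton is on standard time at UTC−09:15.
00:00 Fenek Canton + 9h15m = 09:15 UTC.
1 November 2019 is a Friday, so the first Saturday is November 2 and the second is November 9.
1 February 2020 is a Saturday, so the first Sunday is February 2 and the second is February 9.
At the standard offset (UTC+11:15), 09:15 UTC + 11h15m = 20:30 Tarund Standard Time standard time.
Daylight saving runs 9 November 2019 – 9 February 2020; the standard-time date in Tarund Standard Time, March 25, 2020, is outside that window, so Tarund Standard Time is on standard time at UTC+11:15.
09:15 UTC + 11h15m = 20:30 Tarund Standard Time.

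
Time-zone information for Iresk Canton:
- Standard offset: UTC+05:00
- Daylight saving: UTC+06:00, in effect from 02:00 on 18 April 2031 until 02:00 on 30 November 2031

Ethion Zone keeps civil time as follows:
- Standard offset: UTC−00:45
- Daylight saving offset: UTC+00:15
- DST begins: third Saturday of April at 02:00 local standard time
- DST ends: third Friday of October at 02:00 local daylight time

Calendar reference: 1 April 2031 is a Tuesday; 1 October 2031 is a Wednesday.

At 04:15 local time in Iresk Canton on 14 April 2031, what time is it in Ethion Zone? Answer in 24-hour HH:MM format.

Daylight saving runs 18 April – 30 November; 14 April 2031 is outside that window, so Iresk Canton is on standard time at UTC+05:00.
04:15 Iresk Canton − 5h = 23:15 UTC (rolling into the previous day, 13 April 2031).
1 April 2031 is a Tuesday, so the first Saturday is April 5 and the third is April 19.
1 October 2031 is a Wednesday, so the first Friday is October 3 and the third is October 17.
At the standard offset (UTC−00:45), 23:15 UTC − 0h45m = 22:30 Ethion Zone standard time.
The standard-time date in Ethion Zone, 13 April 2031, does not fall between 19 April and 17 October, so daylight saving is not in effect and Ethion Zone is at UTC−00:45.
23:15 UTC − 0h45m = 22:30 Ethion Zone.

22:30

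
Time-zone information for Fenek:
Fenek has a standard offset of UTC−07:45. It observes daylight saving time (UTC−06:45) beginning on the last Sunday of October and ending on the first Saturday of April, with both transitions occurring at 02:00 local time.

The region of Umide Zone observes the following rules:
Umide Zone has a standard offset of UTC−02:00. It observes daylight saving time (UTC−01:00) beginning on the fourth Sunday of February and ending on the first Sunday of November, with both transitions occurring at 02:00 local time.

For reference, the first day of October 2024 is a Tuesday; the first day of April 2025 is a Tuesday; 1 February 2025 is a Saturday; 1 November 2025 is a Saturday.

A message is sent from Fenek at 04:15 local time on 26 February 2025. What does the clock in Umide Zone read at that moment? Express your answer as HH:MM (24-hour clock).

1 October 2024 is a Tuesday, so Sundays fall on 6, 13, 20, 27; the last is October 27.
1 April 2025 is a Tuesday, so the first Saturday is April 5.
26 February 2025 falls between 27 October 2024 and 5 April 2025, so daylight saving is in effect and Fenek is at UTC−06:45.
04:15 Fenek + 6h45m = 11:00 UTC.
1 February 2025 is a Saturday, so the first Sunday is February 2 and the fourth is February 23.
1 November 2025 is a Saturday, so the first Sunday is November 2.
At the standard offset (UTC−02:00), 11:00 UTC − 2h = 09:00 Umide Zone standard time.
Daylight saving runs 23 February – 2 November; the standard-time date in Umide Zone, 26 February 2025, is inside that window, so Umide Zone is at UTC−01:00.
11:00 UTC − 1h = 10:00 Umide Zone.

10:00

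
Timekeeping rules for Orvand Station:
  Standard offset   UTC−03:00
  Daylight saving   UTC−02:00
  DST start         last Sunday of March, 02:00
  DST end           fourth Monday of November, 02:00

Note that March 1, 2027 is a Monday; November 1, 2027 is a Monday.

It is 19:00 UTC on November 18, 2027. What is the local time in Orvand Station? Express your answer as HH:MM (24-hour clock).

17:00

1 March 2027 is a Monday, so Sundays fall on 7, 14, 21, 28; the last is March 28.
1 November 2027 is a Monday, so the first Monday is November 1 and the fourth is November 22.
At the standard offset (UTC−03:00), 19:00 UTC − 3h = 16:00 Orvand Station standard time.
The standard-time date in Orvand Station, November 18, 2027, falls between 28 March and 22 November, so daylight saving is in effect and Orvand Station is at UTC−02:00.
19:00 UTC − 2h = 17:00 local.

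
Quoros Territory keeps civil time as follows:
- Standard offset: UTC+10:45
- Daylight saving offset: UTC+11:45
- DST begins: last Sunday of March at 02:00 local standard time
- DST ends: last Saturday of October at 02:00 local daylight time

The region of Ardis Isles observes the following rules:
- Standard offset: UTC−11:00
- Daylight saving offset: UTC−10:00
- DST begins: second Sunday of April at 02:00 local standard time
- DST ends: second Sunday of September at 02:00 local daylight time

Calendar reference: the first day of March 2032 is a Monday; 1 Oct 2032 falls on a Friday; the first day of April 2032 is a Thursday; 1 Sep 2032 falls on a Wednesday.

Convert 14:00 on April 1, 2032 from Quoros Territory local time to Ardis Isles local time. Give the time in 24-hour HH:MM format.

15:15

1 March 2032 is a Monday, so Sundays fall on 7, 14, 21, 28; the last is March 28.
1 October 2032 is a Friday, so Saturdays fall on 2, 9, 16, 23, 30; the last is October 30.
Daylight saving runs 28 March – 30 October; April 1, 2032 is inside that window, so Quoros Territory is at UTC+11:45.
14:00 Quoros Territory − 11h45m = 02:15 UTC.
1 April 2032 is a Thursday, so the first Sunday is April 4 and the second is April 11.
1 September 2032 is a Wednesday, so the first Sunday is September 5 and the second is September 12.
At the standard offset (UTC−11:00), 02:15 UTC − 11h = 15:15 Ardis Isles standard time (rolling into the previous day, 31 March 2032).
The standard-time date in Ardis Isles, March 31, 2032, is outside the daylight-saving period (11 April – 12 September), so Ardis Isles is on standard time, UTC−11:00.
02:15 UTC − 11h = 15:15 Ardis Isles (rolling into the previous day, 31 March 2032).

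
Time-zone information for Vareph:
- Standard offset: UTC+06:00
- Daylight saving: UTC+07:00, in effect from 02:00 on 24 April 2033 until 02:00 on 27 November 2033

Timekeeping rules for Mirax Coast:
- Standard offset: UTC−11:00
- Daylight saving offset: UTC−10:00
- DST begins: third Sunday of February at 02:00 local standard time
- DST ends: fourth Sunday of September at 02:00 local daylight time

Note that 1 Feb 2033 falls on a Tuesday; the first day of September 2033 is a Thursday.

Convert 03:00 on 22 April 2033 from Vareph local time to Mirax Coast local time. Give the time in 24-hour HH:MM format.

22 April 2033 is outside the daylight-saving period (24 April – 27 November), so Vareph is on standard time, UTC+06:00.
03:00 Vareph − 6h = 21:00 UTC (rolling into the previous day, 21 April 2033).
1 February 2033 is a Tuesday, so the first Sunday is February 6 and the third is February 20.
1 September 2033 is a Thursday, so the first Sunday is September 4 and the fourth is September 25.
At the standard offset (UTC−11:00), 21:00 UTC − 11h = 10:00 Mirax Coast standard time.
The standard-time date in Mirax Coast, 21 April 2033, lies within the daylight-saving period (20 February – 25 September), so Mirax Coast is on daylight time, UTC−10:00.
21:00 UTC − 10h = 11:00 Mirax Coast.

11:00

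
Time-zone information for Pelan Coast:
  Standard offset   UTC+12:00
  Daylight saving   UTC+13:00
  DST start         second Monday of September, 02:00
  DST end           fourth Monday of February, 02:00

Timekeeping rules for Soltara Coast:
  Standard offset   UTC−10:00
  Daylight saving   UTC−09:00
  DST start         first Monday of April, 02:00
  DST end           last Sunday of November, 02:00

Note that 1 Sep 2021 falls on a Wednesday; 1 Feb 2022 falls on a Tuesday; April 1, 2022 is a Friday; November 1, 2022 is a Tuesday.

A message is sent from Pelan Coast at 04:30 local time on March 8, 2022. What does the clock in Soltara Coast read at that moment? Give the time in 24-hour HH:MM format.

1 September 2021 is a Wednesday, so the first Monday is September 6 and the second is September 13.
1 February 2022 is a Tuesday, so the first Monday is February 7 and the fourth is February 28.
Daylight saving runs 13 September 2021 – 28 February 2022; March 8, 2022 is outside that window, so Pelan Coast is on standard time at UTC+12:00.
04:30 Pelan Coast − 12h = 16:30 UTC (rolling into the previous day, 7 March 2022).
1 April 2022 is a Friday, so the first Monday is April 4.
1 November 2022 is a Tuesday, so Sundays fall on 6, 13, 20, 27; the last is November 27.
At the standard offset (UTC−10:00), 16:30 UTC − 10h = 06:30 Soltara Coast standard time.
Daylight saving runs 4 April – 27 November; the standard-time date in Soltara Coast, March 7, 2022, is outside that window, so Soltara Coast is on standard time at UTC−10:00.
16:30 UTC − 10h = 06:30 Soltara Coast.

06:30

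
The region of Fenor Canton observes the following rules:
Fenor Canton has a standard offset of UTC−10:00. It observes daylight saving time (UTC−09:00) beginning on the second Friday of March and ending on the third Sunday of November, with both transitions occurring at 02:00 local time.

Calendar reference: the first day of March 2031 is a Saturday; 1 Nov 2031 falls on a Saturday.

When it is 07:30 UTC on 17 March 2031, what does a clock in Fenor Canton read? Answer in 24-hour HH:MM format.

1 March 2031 is a Saturday, so the first Friday is March 7 and the second is March 14.
1 November 2031 is a Saturday, so the first Sunday is November 2 and the third is November 16.
At the standard offset (UTC−10:00), 07:30 UTC − 10h = 21:30 Fenor Canton standard time (rolling into the previous day, 16 March 2031).
The standard-time date in Fenor Canton, 16 March 2031, lies within the daylight-saving period (14 March – 16 November), so Fenor Canton is on daylight time, UTC−09:00.
07:30 UTC − 9h = 22:30 local (rolling into the previous day, 16 March 2031).

22:30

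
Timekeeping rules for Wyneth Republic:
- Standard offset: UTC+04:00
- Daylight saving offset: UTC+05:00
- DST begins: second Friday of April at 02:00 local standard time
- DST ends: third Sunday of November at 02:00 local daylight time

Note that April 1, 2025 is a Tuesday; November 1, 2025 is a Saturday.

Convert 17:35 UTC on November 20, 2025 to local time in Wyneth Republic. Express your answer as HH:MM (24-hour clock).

21:35

1 April 2025 is a Tuesday, so the first Friday is April 4 and the second is April 11.
1 November 2025 is a Saturday, so the first Sunday is November 2 and the third is November 16.
At the standard offset (UTC+04:00), 17:35 UTC + 4h = 21:35 Wyneth Republic standard time.
The standard-time date in Wyneth Republic, November 20, 2025, does not fall between 11 April and 16 November, so daylight saving is not in effect and Wyneth Republic is at UTC+04:00.
17:35 UTC + 4h = 21:35 local.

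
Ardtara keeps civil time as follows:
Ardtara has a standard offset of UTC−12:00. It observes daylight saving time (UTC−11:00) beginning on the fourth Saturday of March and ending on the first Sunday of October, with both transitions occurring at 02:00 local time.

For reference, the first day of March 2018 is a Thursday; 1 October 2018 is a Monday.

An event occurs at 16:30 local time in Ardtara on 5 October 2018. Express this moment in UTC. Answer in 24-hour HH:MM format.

1 March 2018 is a Thursday, so the first Saturday is March 3 and the fourth is March 24.
1 October 2018 is a Monday, so the first Sunday is October 7.
Daylight saving runs 24 March – 7 October; 5 October 2018 is inside that window, so Ardtara is at UTC−11:00.
16:30 local + 11h = 03:30 UTC (rolling into the next day, 6 October 2018).

03:30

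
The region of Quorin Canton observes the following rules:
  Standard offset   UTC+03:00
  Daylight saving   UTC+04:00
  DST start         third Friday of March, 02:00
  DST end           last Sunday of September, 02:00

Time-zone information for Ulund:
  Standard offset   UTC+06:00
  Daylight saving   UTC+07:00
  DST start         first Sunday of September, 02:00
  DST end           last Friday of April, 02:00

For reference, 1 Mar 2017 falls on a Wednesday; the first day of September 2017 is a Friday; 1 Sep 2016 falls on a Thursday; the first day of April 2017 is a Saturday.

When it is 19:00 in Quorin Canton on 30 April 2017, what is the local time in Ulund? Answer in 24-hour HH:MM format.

1 March 2017 is a Wednesday, so the first Friday is March 3 and the third is March 17.
1 September 2017 is a Friday, so Sundays fall on 3, 10, 17, 24; the last is September 24.
30 April 2017 lies within the daylight-saving period (17 March – 24 September), so Quorin Canton is on daylight time, UTC+04:00.
19:00 Quorin Canton − 4h = 15:00 UTC.
1 September 2016 is a Thursday, so the first Sunday is September 4.
1 April 2017 is a Saturday, so Fridays fall on 7, 14, 21, 28; the last is April 28.
At the standard offset (UTC+06:00), 15:00 UTC + 6h = 21:00 Ulund standard time.
Daylight saving runs 4 September 2016 – 28 April 2017; the standard-time date in Ulund, 30 April 2017, is outside that window, so Ulund is on standard time at UTC+06:00.
15:00 UTC + 6h = 21:00 Ulund.

21:00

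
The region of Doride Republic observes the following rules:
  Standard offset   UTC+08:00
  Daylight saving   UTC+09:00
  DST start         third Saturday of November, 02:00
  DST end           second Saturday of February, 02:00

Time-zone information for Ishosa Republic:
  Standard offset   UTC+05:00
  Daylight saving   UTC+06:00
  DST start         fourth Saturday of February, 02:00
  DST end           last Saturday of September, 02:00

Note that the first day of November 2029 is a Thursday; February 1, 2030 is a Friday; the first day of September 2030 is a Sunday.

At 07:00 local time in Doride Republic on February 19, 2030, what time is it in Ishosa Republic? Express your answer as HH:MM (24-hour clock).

1 November 2029 is a Thursday, so the first Saturday is November 3 and the third is November 17.
1 February 2030 is a Friday, so the first Saturday is February 2 and the second is February 9.
Daylight saving runs 17 November 2029 – 9 February 2030; February 19, 2030 is outside that window, so Doride Republic is on standard time at UTC+08:00.
07:00 Doride Republic − 8h = 23:00 UTC (rolling into the previous day, 18 February 2030).
1 February 2030 is a Friday, so the first Saturday is February 2 and the fourth is February 23.
1 September 2030 is a Sunday, so Saturdays fall on 7, 14, 21, 28; the last is September 28.
At the standard offset (UTC+05:00), 23:00 UTC + 5h = 04:00 Ishosa Republic standard time (rolling into the next day, 19 February 2030).
The standard-time date in Ishosa Republic, February 19, 2030, does not fall between 23 February and 28 September, so daylight saving is not in effect and Ishosa Republic is at UTC+05:00.
23:00 UTC + 5h = 04:00 Ishosa Republic (rolling into the next day, 19 February 2030).

04:00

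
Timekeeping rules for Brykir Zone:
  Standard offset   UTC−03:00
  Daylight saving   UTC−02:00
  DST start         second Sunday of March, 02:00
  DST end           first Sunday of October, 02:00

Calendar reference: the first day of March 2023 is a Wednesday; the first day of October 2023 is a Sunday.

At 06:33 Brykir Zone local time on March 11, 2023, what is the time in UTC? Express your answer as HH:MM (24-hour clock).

1 March 2023 is a Wednesday, so the first Sunday is March 5 and the second is March 12.
1 October 2023 is a Sunday, so the first Sunday is October 1.
March 11, 2023 is outside the daylight-saving period (12 March – 1 October), so Brykir Zone is on standard time, UTC−03:00.
06:33 local + 3h = 09:33 UTC.

09:33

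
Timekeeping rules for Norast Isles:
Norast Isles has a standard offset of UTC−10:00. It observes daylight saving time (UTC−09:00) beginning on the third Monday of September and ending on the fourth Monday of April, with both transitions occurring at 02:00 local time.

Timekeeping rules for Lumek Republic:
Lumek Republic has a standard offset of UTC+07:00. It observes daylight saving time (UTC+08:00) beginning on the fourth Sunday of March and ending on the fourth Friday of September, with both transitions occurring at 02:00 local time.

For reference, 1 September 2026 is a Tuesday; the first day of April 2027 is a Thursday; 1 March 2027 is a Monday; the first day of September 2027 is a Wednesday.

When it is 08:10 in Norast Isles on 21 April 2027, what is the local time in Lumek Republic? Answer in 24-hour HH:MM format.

1 September 2026 is a Tuesday, so the first Monday is September 7 and the third is September 21.
1 April 2027 is a Thursday, so the first Monday is April 5 and the fourth is April 26.
Daylight saving runs 21 September 2026 – 26 April 2027; 21 April 2027 is inside that window, so Norast Isles is at UTC−09:00.
08:10 Norast Isles + 9h = 17:10 UTC.
1 March 2027 is a Monday, so the first Sunday is March 7 and the fourth is March 28.
1 September 2027 is a Wednesday, so the first Friday is September 3 and the fourth is September 24.
At the standard offset (UTC+07:00), 17:10 UTC + 7h = 00:10 Lumek Republic standard time (rolling into the next day, 22 April 2027).
The standard-time date in Lumek Republic, 22 April 2027, falls between 28 March and 24 September, so daylight saving is in effect and Lumek Republic is at UTC+08:00.
17:10 UTC + 8h = 01:10 Lumek Republic (rolling into the next day, 22 April 2027).

01:10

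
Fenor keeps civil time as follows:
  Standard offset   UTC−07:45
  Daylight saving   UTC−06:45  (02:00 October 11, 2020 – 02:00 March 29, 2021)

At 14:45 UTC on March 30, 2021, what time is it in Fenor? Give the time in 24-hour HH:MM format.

At the standard offset (UTC−07:45), 14:45 UTC − 7h45m = 07:00 Fenor standard time.
The standard-time date in Fenor, March 30, 2021, is outside the daylight-saving period (11 October 2020 – 29 March 2021), so Fenor is on standard time, UTC−07:45.
14:45 UTC − 7h45m = 07:00 local.

07:00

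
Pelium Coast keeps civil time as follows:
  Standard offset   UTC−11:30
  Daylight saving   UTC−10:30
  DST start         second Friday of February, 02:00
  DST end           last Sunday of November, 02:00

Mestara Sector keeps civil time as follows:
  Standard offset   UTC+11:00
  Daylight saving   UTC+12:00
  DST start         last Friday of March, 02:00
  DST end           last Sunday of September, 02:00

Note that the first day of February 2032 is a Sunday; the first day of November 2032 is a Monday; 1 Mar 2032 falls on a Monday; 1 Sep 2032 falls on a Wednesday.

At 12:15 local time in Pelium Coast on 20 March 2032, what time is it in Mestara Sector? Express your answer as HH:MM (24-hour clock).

09:45

1 February 2032 is a Sunday, so the first Friday is February 6 and the second is February 13.
1 November 2032 is a Monday, so Sundays fall on 7, 14, 21, 28; the last is November 28.
Daylight saving runs 13 February – 28 November; 20 March 2032 is inside that window, so Pelium Coast is at UTC−10:30.
12:15 Pelium Coast + 10h30m = 22:45 UTC.
1 March 2032 is a Monday, so Fridays fall on 5, 12, 19, 26; the last is March 26.
1 September 2032 is a Wednesday, so Sundays fall on 5, 12, 19, 26; the last is September 26.
At the standard offset (UTC+11:00), 22:45 UTC + 11h = 09:45 Mestara Sector standard time (rolling into the next day, 21 March 2032).
The standard-time date in Mestara Sector, 21 March 2032, does not fall between 26 March and 26 September, so daylight saving is not in effect and Mestara Sector is at UTC+11:00.
22:45 UTC + 11h = 09:45 Mestara Sector (rolling into the next day, 21 March 2032).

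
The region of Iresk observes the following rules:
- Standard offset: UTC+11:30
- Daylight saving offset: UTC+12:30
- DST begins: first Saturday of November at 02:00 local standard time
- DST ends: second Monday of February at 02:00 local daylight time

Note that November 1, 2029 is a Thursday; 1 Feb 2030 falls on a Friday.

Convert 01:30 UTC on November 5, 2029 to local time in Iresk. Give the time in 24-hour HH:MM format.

1 November 2029 is a Thursday, so the first Saturday is November 3.
1 February 2030 is a Friday, so the first Monday is February 4 and the second is February 11.
At the standard offset (UTC+11:30), 01:30 UTC + 11h30m = 13:00 Iresk standard time.
The standard-time date in Iresk, November 5, 2029, falls between 3 November 2029 and 11 February 2030, so daylight saving is in effect and Iresk is at UTC+12:30.
01:30 UTC + 12h30m = 14:00 local.

14:00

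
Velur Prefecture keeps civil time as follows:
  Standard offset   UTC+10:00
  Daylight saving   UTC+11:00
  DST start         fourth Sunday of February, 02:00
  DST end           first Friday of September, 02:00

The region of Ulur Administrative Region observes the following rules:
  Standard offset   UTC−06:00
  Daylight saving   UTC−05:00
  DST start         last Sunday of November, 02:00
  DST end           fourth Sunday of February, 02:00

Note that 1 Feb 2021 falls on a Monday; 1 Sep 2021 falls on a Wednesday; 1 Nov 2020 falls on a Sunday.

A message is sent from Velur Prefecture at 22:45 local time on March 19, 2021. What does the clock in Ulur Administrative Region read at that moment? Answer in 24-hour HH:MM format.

05:45

1 February 2021 is a Monday, so the first Sunday is February 7 and the fourth is February 28.
1 September 2021 is a Wednesday, so the first Friday is September 3.
Daylight saving runs 28 February – 3 September; March 19, 2021 is inside that window, so Velur Prefecture is at UTC+11:00.
22:45 Velur Prefecture − 11h = 11:45 UTC.
1 November 2020 is a Sunday, so Sundays fall on 1, 8, 15, 22, 29; the last is November 29.
1 February 2021 is a Monday, so the first Sunday is February 7 and the fourth is February 28.
At the standard offset (UTC−06:00), 11:45 UTC − 6h = 05:45 Ulur Administrative Region standard time.
The standard-time date in Ulur Administrative Region, March 19, 2021, is outside the daylight-saving period (29 November 2020 – 28 February 2021), so Ulur Administrative Region is on standard time, UTC−06:00.
11:45 UTC − 6h = 05:45 Ulur Administrative Region.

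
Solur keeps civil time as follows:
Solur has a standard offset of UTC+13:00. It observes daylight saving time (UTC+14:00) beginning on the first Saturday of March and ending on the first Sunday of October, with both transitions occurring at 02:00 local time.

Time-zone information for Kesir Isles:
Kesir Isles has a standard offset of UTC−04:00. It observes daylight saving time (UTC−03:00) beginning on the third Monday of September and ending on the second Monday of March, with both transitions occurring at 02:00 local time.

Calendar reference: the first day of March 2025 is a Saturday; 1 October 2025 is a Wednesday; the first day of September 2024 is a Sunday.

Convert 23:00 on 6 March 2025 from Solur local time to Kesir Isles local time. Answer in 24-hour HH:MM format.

1 March 2025 is a Saturday, so the first Saturday is March 1.
1 October 2025 is a Wednesday, so the first Sunday is October 5.
6 March 2025 lies within the daylight-saving period (1 March – 5 October), so Solur is on daylight time, UTC+14:00.
23:00 Solur − 14h = 09:00 UTC.
1 September 2024 is a Sunday, so the first Monday is September 2 and the third is September 16.
1 March 2025 is a Saturday, so the first Monday is March 3 and the second is March 10.
At the standard offset (UTC−04:00), 09:00 UTC − 4h = 05:00 Kesir Isles standard time.
The standard-time date in Kesir Isles, 6 March 2025, falls between 16 September 2024 and 10 March 2025, so daylight saving is in effect and Kesir Isles is at UTC−03:00.
09:00 UTC − 3h = 06:00 Kesir Isles.

06:00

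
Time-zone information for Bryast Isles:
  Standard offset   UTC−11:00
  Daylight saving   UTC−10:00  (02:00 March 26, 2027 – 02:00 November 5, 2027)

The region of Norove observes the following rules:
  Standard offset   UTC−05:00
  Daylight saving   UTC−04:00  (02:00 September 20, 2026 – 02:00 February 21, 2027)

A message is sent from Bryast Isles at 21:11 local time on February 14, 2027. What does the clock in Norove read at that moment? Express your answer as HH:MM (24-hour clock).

February 14, 2027 does not fall between 26 March and 5 November, so daylight saving is not in effect and Bryast Isles is at UTC−11:00.
21:11 Bryast Isles + 11h = 08:11 UTC (rolling into the next day, 15 February 2027).
At the standard offset (UTC−05:00), 08:11 UTC − 5h = 03:11 Norove standard time.
The standard-time date in Norove, February 15, 2027, falls between 20 September 2026 and 21 February 2027, so daylight saving is in effect and Norove is at UTC−04:00.
08:11 UTC − 4h = 04:11 Norove.

04:11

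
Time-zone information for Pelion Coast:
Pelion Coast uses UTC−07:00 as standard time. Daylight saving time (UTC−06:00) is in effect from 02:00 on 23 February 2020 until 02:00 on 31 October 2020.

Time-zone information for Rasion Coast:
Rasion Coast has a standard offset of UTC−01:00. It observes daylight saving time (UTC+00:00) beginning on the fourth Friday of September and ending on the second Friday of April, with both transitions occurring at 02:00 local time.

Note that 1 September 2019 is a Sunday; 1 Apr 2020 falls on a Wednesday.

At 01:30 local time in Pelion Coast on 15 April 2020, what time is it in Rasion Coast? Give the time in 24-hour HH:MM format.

06:30

15 April 2020 falls between 23 February and 31 October, so daylight saving is in effect and Pelion Coast is at UTC−06:00.
01:30 Pelion Coast + 6h = 07:30 UTC.
1 September 2019 is a Sunday, so the first Friday is September 6 and the fourth is September 27.
1 April 2020 is a Wednesday, so the first Friday is April 3 and the second is April 10.
At the standard offset (UTC−01:00), 07:30 UTC − 1h = 06:30 Rasion Coast standard time.
The standard-time date in Rasion Coast, 15 April 2020, does not fall between 27 September 2019 and 10 April 2020, so daylight saving is not in effect and Rasion Coast is at UTC−01:00.
07:30 UTC − 1h = 06:30 Rasion Coast.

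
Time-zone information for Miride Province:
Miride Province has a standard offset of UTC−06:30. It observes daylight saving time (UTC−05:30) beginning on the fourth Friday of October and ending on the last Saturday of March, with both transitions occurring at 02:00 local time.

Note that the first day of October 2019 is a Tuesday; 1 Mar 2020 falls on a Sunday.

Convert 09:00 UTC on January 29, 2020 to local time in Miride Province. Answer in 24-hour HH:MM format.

1 October 2019 is a Tuesday, so the first Friday is October 4 and the fourth is October 25.
1 March 2020 is a Sunday, so Saturdays fall on 7, 14, 21, 28; the last is March 28.
At the standard offset (UTC−06:30), 09:00 UTC − 6h30m = 02:30 Miride Province standard time.
The standard-time date in Miride Province, January 29, 2020, lies within the daylight-saving period (25 October 2019 – 28 March 2020), so Miride Province is on daylight time, UTC−05:30.
09:00 UTC − 5h30m = 03:30 local.

03:30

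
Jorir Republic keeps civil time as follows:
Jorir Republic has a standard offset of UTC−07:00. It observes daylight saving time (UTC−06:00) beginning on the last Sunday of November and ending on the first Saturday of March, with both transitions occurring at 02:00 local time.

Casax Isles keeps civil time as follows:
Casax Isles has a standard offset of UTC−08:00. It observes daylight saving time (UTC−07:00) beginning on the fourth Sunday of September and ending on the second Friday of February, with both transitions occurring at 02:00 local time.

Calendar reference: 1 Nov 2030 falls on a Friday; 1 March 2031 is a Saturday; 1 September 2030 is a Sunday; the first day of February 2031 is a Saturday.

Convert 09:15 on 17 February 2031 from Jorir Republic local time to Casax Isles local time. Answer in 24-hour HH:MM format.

1 November 2030 is a Friday, so Sundays fall on 3, 10, 17, 24; the last is November 24.
1 March 2031 is a Saturday, so the first Saturday is March 1.
17 February 2031 lies within the daylight-saving period (24 November 2030 – 1 March 2031), so Jorir Republic is on daylight time, UTC−06:00.
09:15 Jorir Republic + 6h = 15:15 UTC.
1 September 2030 is a Sunday, so the first Sunday is September 1 and the fourth is September 22.
1 February 2031 is a Saturday, so the first Friday is February 7 and the second is February 14.
At the standard offset (UTC−08:00), 15:15 UTC − 8h = 07:15 Casax Isles standard time.
The standard-time date in Casax Isles, 17 February 2031, is outside the daylight-saving period (22 September 2030 – 14 February 2031), so Casax Isles is on standard time, UTC−08:00.
15:15 UTC − 8h = 07:15 Casax Isles.

07:15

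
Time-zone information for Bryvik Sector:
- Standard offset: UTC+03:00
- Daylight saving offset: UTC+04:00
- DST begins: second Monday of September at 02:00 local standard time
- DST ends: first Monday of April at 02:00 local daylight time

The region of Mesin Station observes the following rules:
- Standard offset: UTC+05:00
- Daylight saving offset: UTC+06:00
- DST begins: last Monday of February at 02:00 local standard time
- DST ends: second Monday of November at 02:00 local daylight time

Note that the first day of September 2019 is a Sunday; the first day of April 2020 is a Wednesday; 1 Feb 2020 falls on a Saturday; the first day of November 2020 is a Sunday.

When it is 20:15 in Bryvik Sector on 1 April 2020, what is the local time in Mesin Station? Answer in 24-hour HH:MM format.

1 September 2019 is a Sunday, so the first Monday is September 2 and the second is September 9.
1 April 2020 is a Wednesday, so the first Monday is April 6.
Daylight saving runs 9 September 2019 – 6 April 2020; 1 April 2020 is inside that window, so Bryvik Sector is at UTC+04:00.
20:15 Bryvik Sector − 4h = 16:15 UTC.
1 February 2020 is a Saturday, so Mondays fall on 3, 10, 17, 24; the last is February 24.
1 November 2020 is a Sunday, so the first Monday is November 2 and the second is November 9.
At the standard offset (UTC+05:00), 16:15 UTC + 5h = 21:15 Mesin Station standard time.
Daylight saving runs 24 February – 9 November; the standard-time date in Mesin Station, 1 April 2020, is inside that window, so Mesin Station is at UTC+06:00.
16:15 UTC + 6h = 22:15 Mesin Station.

22:15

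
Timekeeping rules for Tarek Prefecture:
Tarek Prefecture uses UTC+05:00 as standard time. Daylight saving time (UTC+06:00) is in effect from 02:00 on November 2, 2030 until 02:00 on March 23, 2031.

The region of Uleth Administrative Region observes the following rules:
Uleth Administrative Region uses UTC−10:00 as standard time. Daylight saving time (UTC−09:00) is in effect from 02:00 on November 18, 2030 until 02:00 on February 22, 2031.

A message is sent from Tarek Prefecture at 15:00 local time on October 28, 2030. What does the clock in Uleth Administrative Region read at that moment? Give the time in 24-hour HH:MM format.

00:00

October 28, 2030 is outside the daylight-saving period (2 November 2030 – 23 March 2031), so Tarek Prefecture is on standard time, UTC+05:00.
15:00 Tarek Prefecture − 5h = 10:00 UTC.
At the standard offset (UTC−10:00), 10:00 UTC − 10h = 00:00 Uleth Administrative Region standard time.
Daylight saving runs 18 November 2030 – 22 February 2031; the standard-time date in Uleth Administrative Region, October 28, 2030, is outside that window, so Uleth Administrative Region is on standard time at UTC−10:00.
10:00 UTC − 10h = 00:00 Uleth Administrative Region.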